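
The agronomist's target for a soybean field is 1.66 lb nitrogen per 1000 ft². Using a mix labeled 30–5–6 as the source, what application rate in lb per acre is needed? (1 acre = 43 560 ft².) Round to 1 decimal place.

Product per 1000 ft² = 1.66 / 30% = 5.53333 lb.
Convert to per acre: 5.53333 × 43.56 = 241.032 lb.

241.0 lb of product per acre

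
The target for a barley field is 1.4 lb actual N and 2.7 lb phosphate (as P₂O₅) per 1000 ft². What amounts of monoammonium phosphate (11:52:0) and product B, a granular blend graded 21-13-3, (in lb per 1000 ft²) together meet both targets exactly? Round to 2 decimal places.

With a, b = lb per 1000 ft² of monoammonium phosphate and product B:
N: 0.11·a + 0.21·b = 1.4
P₂O₅: 0.52·a + 0.13·b = 2.7
From row1: a = (1.4 − 0.21·b) / 0.11.
Into row2: 0.52·(1.4 − 0.21·b)/0.11 + 0.13·b = 2.7 → b = 4.54162, a = 4.0569.

4.06 lb monoammonium phosphate, 4.54 lb product B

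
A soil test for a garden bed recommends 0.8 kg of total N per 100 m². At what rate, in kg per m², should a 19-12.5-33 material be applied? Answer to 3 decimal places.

0.042 kg of product per sq m

Product per 100 m² = 0.8 / 19% = 4.21053 kg.
Convert to per m²: 4.21053 × 0.01 = 0.0421053 kg.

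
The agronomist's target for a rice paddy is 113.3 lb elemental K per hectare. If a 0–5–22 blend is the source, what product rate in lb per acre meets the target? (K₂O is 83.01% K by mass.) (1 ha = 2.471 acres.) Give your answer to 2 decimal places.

251.08 lb of product per acre

As K₂O: 113.3 / 0.8301 = 136.49 lb per hectare.
Product per hectare = 136.49 / 22% = 620.407 lb.
Convert to per acre: 620.407 × 0.404694 = 251.075 lb.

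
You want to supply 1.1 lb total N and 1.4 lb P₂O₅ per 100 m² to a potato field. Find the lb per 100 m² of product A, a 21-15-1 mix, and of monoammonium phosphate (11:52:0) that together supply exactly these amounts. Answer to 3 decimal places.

With a, b = lb per 100 m² of product A and monoammonium phosphate:
N: 0.21·a + 0.11·b = 1.1
P₂O₅: 0.15·a + 0.52·b = 1.4
Eliminate a: (row1) − 0.21/0.15·(row2) → -0.618·b = -0.86, so b = 1.39159.
Back-substitute: a = (1.1 − 0.11·1.39159) / 0.21 = 4.50917.

4.509 lb product A, 1.392 lb monoammonium phosphate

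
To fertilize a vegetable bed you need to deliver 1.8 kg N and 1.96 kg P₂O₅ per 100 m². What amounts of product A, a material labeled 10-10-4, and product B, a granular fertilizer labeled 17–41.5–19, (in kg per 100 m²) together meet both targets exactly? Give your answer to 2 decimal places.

16.89 kg product A, 0.65 kg product B

With a, b = kg per 100 m² of product A and product B:
N: 0.1·a + 0.17·b = 1.8
P₂O₅: 0.1·a + 0.415·b = 1.96
Eliminate b: (row1) − 0.17/0.415·(row2) → 0.0590361·a = 0.997108, so a = 16.8898.
Then b = (1.96 − 0.1·16.8898) / 0.415 = 0.653061.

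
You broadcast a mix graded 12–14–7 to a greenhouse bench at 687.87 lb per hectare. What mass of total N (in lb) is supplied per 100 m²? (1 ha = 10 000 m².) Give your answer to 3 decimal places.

nitrogen per hectare = 687.87 × 12% = 82.5444 lb.
Convert to per 100 m²: 82.5444 × 0.01 = 0.825444 lb.

0.825 lb N per hundred sq m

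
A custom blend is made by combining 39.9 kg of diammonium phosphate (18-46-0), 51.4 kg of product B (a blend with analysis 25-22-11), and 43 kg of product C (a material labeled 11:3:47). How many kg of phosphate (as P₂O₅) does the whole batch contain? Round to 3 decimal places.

P₂O₅ mass = 46%×39.9 + 22%×51.4 + 3%×43 = 30.952 kg.

30.952 kg P₂O₅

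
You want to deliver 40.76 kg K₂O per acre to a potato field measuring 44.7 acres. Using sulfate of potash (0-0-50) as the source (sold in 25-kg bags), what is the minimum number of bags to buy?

Product per acre = 40.76 / 50% = 81.52 kg.
Total product = 81.52 × 44.7 = 3643.94 kg.
Bags = ⌈3643.94 / 25⌉ = 146.

146 bags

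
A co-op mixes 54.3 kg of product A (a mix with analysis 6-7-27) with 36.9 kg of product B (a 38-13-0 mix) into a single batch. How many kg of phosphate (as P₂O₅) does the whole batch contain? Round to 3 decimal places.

8.598 kg P₂O₅

P₂O₅ mass = 7%×54.3 + 13%×36.9 = 8.598 kg.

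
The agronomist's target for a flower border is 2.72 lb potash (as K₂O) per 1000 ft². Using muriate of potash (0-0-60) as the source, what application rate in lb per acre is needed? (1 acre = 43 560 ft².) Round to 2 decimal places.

197.47 lb of product per acre

Product per 1000 ft² = 2.72 / 60% = 4.53333 lb.
Convert to per acre: 4.53333 × 43.56 = 197.472 lb.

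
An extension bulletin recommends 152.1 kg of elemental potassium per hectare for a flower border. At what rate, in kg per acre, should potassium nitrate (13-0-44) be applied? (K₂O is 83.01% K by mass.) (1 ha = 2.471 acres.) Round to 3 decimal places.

168.529 kg of product per acre

As K₂O: 152.1 / 0.8301 = 183.231 kg per hectare.
Product per hectare = 183.231 / 44% = 416.434 kg.
Convert to per acre: 416.434 × 0.404694 = 168.5285 kg.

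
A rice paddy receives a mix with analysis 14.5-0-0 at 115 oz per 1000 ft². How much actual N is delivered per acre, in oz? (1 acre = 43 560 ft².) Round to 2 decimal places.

nitrogen per 1000 ft² = 115 × 14.5% = 16.675 oz.
Convert to per acre: 16.675 × 43.56 = 726.363 oz.

726.36 oz N per acre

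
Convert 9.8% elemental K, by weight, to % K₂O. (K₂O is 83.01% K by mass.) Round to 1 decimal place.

11.8% K₂O

%K₂O = 9.8 / 0.8301 = 11.8058%.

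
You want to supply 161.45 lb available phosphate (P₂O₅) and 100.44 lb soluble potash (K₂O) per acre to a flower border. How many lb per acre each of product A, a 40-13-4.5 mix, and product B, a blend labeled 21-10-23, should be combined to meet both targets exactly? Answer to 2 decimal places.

Per-acre balance (a = product A, b = product B):
P₂O₅: 0.13·a + 0.1·b = 161.45
K₂O: 0.045·a + 0.23·b = 100.44
Eliminate a: (row1) − 0.13/0.045·(row2) → -0.564444·b = -128.71, so b = 228.0295.
Back-substitute: a = (161.45 − 0.1·228.0295) / 0.13 = 1066.516.

1066.52 lb product A, 228.03 lb product B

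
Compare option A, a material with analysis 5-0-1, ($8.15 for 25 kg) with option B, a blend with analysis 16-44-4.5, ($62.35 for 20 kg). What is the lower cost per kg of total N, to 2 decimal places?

$6.52 per kg N (option A)

option A: N per bag = 25 × 5% = 1.25 kg; cost = 8.15 / 1.25 = $6.5200/kg N.
option B: N per bag = 20 × 16% = 3.2 kg; cost = 62.35 / 3.2 = $19.4844/kg N.
option A is cheaper.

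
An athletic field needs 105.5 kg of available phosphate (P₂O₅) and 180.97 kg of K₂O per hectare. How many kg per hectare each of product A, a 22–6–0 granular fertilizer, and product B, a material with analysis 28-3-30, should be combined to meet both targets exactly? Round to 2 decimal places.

1456.72 kg product A, 603.23 kg product B

Per-hectare balance (a = product A, b = product B):
P₂O₅: 0.06·a + 0.03·b = 105.5
K₂O: 0·a + 0.3·b = 180.97
Solving simultaneously: a = 1456.717, b = 603.233.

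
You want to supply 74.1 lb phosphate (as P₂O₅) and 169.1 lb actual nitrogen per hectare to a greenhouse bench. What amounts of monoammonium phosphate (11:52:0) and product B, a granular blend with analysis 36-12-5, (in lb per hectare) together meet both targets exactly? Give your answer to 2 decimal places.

36.69 lb monoammonium phosphate, 458.51 lb product B

Per-hectare balance (a = monoammonium phosphate, b = product B):
P₂O₅: 0.52·a + 0.12·b = 74.1
N: 0.11·a + 0.36·b = 169.1
Eliminate b: (row1) − 0.12/0.36·(row2) → 0.483333·a = 17.7333, so a = 36.6897.
Then b = (169.1 − 0.11·36.6897) / 0.36 = 458.511.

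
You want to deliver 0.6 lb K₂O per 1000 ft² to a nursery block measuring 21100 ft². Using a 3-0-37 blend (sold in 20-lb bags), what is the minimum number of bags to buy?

Product per 1000 ft² = 0.6 / 37% = 1.62162 lb.
Total product = 1.62162 × 21100 / 1000 = 34.2162 lb.
Bags = ⌈34.2162 / 20⌉ = 2.

2 bags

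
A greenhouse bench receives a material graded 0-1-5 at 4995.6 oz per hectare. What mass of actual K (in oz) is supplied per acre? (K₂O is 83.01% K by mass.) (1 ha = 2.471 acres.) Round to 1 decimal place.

83.9 oz K per acre

K₂O per hectare = 4995.6 × 5% = 249.78 oz.
Elemental K = 249.78 × 0.8301 = 207.342 oz per hectare.
Convert to per acre: 207.342 × 0.404694 = 83.9103 oz.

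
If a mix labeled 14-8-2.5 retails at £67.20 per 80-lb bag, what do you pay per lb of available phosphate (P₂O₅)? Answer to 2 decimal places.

£10.50 per lb P₂O₅

P₂O₅ in bag = 80 × 8% = 6.4 lb.
Cost per lb P₂O₅ = £67.20 / 6.4 = £10.5000.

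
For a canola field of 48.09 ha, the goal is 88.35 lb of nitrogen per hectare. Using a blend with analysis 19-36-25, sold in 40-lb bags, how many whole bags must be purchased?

Product per hectare = 88.35 / 19% = 465 lb.
Total product = 465 × 48.09 = 22361.8 lb.
Bags = ⌈22361.8 / 40⌉ = 560.

560 bags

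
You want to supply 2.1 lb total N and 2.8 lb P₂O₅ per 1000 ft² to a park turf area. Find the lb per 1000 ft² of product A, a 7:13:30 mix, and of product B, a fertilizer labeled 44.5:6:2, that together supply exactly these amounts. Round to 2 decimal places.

Per-1000 ft² balance (a = product A, b = product B):
N: 0.07·a + 0.445·b = 2.1
P₂O₅: 0.13·a + 0.06·b = 2.8
From row1: a = (2.1 − 0.445·b) / 0.07.
Into row2: 0.13·(2.1 − 0.445·b)/0.07 + 0.06·b = 2.8 → b = 1.43523, a = 20.876.

20.88 lb product A, 1.44 lb product B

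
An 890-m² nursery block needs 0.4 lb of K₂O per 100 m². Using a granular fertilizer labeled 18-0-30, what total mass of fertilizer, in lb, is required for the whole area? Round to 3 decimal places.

Product per 100 m² = 0.4 / 30% = 1.33333 lb.
Total product = 1.33333 × 890 / 100 = 11.8667 lb.

11.867 lb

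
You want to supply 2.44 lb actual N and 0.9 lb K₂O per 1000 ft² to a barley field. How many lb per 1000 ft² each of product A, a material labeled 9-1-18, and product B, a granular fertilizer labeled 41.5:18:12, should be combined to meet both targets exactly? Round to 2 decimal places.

With a, b = lb per 1000 ft² of product A and product B:
N: 0.09·a + 0.415·b = 2.44
K₂O: 0.18·a + 0.12·b = 0.9
From row1: a = (2.44 − 0.415·b) / 0.09.
Into row2: 0.18·(2.44 − 0.415·b)/0.09 + 0.12·b = 0.9 → b = 5.60563, a = 1.26291.

1.26 lb product A, 5.61 lb product B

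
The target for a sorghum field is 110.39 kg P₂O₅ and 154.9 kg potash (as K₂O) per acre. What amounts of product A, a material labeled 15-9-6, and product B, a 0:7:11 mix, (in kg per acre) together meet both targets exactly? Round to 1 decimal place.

228.1 kg product A, 1283.8 kg product B

Let a = kg of product A, b = kg of product B (per acre).
P₂O₅: 0.09·a + 0.07·b = 110.39
K₂O: 0.06·a + 0.11·b = 154.9
Solving simultaneously: a = 228.053, b = 1283.79.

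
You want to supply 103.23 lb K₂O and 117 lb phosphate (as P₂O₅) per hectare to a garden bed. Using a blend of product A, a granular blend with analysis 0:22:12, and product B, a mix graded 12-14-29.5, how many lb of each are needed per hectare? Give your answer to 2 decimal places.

With a, b = lb per hectare of product A and product B:
K₂O: 0.12·a + 0.295·b = 103.23
P₂O₅: 0.22·a + 0.14·b = 117
Eliminate a: (row1) − 0.12/0.22·(row2) → 0.218636·b = 39.4118, so b = 180.262.
Back-substitute: a = (103.23 − 0.295·180.262) / 0.12 = 417.106.

417.11 lb product A, 180.26 lb product B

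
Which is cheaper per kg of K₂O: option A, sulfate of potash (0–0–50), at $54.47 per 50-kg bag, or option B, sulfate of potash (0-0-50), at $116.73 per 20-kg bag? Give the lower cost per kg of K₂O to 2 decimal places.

$2.18 per kg K₂O (option A)

option A: K₂O per bag = 50 × 50% = 25 kg; cost = 54.47 / 25 = $2.1788/kg K₂O.
option B: K₂O per bag = 20 × 50% = 10 kg; cost = 116.73 / 10 = $11.6730/kg K₂O.
option A is cheaper.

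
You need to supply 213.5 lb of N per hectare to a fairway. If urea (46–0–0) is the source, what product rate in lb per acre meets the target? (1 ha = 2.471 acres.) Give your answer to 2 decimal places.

Product per hectare = 213.5 / 46% = 464.13 lb.
Convert to per acre: 464.13 × 0.404694 = 187.831 lb.

187.83 lb of product per acre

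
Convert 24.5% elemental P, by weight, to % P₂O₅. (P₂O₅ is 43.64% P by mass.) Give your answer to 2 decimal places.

56.14% P₂O₅

%P₂O₅ = 24.5 / 0.4364 = 56.1412%.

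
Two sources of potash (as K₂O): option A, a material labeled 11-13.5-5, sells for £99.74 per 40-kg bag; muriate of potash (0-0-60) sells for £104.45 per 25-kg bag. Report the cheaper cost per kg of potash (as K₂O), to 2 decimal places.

£6.96 per kg K₂O (muriate of potash)

option A: K₂O per bag = 40 × 5% = 2 kg; cost = 99.74 / 2 = £49.8700/kg K₂O.
muriate of potash: K₂O per bag = 25 × 60% = 15 kg; cost = 104.45 / 15 = £6.9633/kg K₂O.
muriate of potash is cheaper.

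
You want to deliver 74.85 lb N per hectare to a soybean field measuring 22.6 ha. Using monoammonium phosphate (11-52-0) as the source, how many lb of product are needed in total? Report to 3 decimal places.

15378.273 lb

Product per hectare = 74.85 / 11% = 680.455 lb.
Total product = 680.455 × 22.6 = 15378.2727 lb.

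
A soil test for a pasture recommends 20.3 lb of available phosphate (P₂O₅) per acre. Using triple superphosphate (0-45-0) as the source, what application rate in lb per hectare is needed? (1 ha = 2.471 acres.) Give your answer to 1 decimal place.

111.5 lb of product per hectare

Product per acre = 20.3 / 45% = 45.1111 lb.
Convert to per hectare: 45.1111 × 2.471 = 111.47 lb.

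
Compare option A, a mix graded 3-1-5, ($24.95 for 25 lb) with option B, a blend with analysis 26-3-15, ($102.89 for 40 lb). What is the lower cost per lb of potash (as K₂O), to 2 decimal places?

option A: K₂O per bag = 25 × 5% = 1.25 lb; cost = 24.95 / 1.25 = $19.9600/lb K₂O.
option B: K₂O per bag = 40 × 15% = 6 lb; cost = 102.89 / 6 = $17.1483/lb K₂O.
option B is cheaper.

$17.15 per lb K₂O (option B)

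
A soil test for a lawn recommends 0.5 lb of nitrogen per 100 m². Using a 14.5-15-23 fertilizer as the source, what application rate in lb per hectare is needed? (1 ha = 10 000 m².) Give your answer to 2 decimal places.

Product per 100 m² = 0.5 / 14.5% = 3.44828 lb.
Convert to per hectare: 3.44828 × 100 = 344.828 lb.

344.83 lb of product per hectare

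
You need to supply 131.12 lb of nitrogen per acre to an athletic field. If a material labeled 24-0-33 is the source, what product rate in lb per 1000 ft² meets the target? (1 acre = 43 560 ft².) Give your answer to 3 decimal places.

Product per acre = 131.12 / 24% = 546.333 lb.
Convert to per 1000 ft²: 546.333 × 0.0229568 = 12.5421 lb.

12.542 lb of product per thousand sq ft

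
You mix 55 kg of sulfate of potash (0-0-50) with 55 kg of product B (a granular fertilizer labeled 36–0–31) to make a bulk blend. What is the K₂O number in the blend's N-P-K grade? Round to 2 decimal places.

40.50% K₂O

Total mass = 55 + 55 = 110 kg.
K₂O mass = 50%×55 + 31%×55 = 44.55 kg.
% K₂O = 44.55 / 110 = 40.5%.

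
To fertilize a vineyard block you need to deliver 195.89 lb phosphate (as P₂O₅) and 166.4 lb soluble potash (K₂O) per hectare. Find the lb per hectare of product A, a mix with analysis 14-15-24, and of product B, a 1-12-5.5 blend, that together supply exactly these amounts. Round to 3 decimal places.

Let a = lb of product A, b = lb of product B (per hectare).
P₂O₅: 0.15·a + 0.12·b = 195.89
K₂O: 0.24·a + 0.055·b = 166.4
From row1: a = (195.89 − 0.12·b) / 0.15.
Into row2: 0.24·(195.89 − 0.12·b)/0.15 + 0.055·b = 166.4 → b = 1073.1679, a = 447.39903.

447.399 lb product A, 1073.168 lb product B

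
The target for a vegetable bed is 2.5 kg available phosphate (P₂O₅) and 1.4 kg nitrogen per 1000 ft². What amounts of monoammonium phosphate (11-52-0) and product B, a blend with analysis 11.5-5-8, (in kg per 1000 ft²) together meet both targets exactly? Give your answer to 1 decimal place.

Per-1000 ft² balance (a = monoammonium phosphate, b = product B):
P₂O₅: 0.52·a + 0.05·b = 2.5
N: 0.11·a + 0.115·b = 1.4
From row1: a = (2.5 − 0.05·b) / 0.52.
Into row2: 0.11·(2.5 − 0.05·b)/0.52 + 0.115·b = 1.4 → b = 8.34254, a = 4.00552.

4.0 kg monoammonium phosphate, 8.3 kg product B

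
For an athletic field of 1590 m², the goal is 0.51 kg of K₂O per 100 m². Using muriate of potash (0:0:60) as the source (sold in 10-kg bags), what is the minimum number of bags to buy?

2 bags

Product per 100 m² = 0.51 / 60% = 0.85 kg.
Total product = 0.85 × 1590 / 100 = 13.515 kg.
Bags = ⌈13.515 / 10⌉ = 2.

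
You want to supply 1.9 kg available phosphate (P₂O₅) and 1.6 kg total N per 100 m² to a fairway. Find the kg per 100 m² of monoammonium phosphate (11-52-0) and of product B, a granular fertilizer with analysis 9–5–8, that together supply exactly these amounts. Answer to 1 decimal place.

2.2 kg monoammonium phosphate, 15.1 kg product B

Let a = kg of monoammonium phosphate, b = kg of product B (per 100 m²).
P₂O₅: 0.52·a + 0.05·b = 1.9
N: 0.11·a + 0.09·b = 1.6
Solving simultaneously: a = 2.20339, b = 15.0847.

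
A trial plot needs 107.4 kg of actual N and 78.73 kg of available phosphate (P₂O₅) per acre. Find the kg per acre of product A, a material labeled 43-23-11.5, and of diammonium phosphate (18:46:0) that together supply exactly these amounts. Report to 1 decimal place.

225.3 kg product A, 58.5 kg diammonium phosphate

With a, b = kg per acre of product A and diammonium phosphate:
N: 0.43·a + 0.18·b = 107.4
P₂O₅: 0.23·a + 0.46·b = 78.73
Eliminate b: (row1) − 0.18/0.46·(row2) → 0.34·a = 76.5926, so a = 225.272.
Then b = (78.73 − 0.23·225.272) / 0.46 = 58.516.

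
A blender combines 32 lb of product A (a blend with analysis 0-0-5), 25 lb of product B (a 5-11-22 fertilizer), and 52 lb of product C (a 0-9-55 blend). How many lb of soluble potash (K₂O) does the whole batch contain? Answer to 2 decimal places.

K₂O mass = 5%×32 + 22%×25 + 55%×52 = 35.7 lb.

35.70 lb K₂O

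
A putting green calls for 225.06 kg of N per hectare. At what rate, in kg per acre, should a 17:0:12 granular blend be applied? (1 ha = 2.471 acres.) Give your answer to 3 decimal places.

Product per hectare = 225.06 / 17% = 1323.88 kg.
Convert to per acre: 1323.88 × 0.404694 = 535.7678 kg.

535.768 kg of product per acre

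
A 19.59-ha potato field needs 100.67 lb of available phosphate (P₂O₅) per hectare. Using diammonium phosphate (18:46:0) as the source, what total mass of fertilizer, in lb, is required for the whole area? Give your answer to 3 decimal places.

Product per hectare = 100.67 / 46% = 218.848 lb.
Total product = 218.848 × 19.59 = 4287.2289 lb.

4287.229 lb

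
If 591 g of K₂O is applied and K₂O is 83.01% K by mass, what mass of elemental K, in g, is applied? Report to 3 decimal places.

K = 591 × 0.8301 = 490.5891 g.

490.589 g K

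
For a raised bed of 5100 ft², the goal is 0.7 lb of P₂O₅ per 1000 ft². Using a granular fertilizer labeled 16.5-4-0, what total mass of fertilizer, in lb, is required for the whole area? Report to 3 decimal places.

Product per 1000 ft² = 0.7 / 4% = 17.5 lb.
Total product = 17.5 × 5100 / 1000 = 89.25 lb.

89.250 lb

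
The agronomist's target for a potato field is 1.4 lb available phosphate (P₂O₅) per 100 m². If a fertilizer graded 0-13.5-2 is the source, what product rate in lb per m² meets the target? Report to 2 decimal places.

0.10 lb of product per sq m

Product per 100 m² = 1.4 / 13.5% = 10.3704 lb.
Convert to per m²: 10.3704 × 0.01 = 0.103704 lb.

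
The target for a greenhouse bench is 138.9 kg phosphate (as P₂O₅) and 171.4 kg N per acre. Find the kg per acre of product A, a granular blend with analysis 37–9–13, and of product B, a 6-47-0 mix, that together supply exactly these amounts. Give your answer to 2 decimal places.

428.63 kg product A, 213.45 kg product B

With a, b = kg per acre of product A and product B:
P₂O₅: 0.09·a + 0.47·b = 138.9
N: 0.37·a + 0.06·b = 171.4
Eliminate b: (row1) − 0.47/0.06·(row2) → -2.80833·a = -1203.73, so a = 428.629.
Then b = (171.4 − 0.37·428.629) / 0.06 = 213.454.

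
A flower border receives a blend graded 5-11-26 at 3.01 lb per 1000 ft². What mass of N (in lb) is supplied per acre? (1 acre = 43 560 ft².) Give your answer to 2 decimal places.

6.56 lb N per acre

nitrogen per 1000 ft² = 3.01 × 5% = 0.1505 lb.
Convert to per acre: 0.1505 × 43.56 = 6.55578 lb.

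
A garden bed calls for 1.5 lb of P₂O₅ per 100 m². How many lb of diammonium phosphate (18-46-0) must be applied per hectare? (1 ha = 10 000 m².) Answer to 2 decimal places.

326.09 lb of product per hectare

Product per 100 m² = 1.5 / 46% = 3.26087 lb.
Convert to per hectare: 3.26087 × 100 = 326.087 lb.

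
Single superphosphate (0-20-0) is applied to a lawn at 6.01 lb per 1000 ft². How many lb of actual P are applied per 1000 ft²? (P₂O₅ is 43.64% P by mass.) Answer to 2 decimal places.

P₂O₅ per 1000 ft² = 6.01 × 20% = 1.202 lb.
Elemental P = 1.202 × 0.4364 = 0.524553 lb per 1000 ft².

0.52 lb P per thousand sq ft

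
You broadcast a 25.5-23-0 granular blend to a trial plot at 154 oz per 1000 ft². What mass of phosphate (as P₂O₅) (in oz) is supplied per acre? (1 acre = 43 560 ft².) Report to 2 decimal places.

P₂O₅ per 1000 ft² = 154 × 23% = 35.42 oz.
Convert to per acre: 35.42 × 43.56 = 1542.895 oz.

1542.90 oz P₂O₅ per acre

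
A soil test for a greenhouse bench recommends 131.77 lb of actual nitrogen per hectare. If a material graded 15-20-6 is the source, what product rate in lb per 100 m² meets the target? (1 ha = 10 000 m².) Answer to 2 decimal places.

8.78 lb of product per hundred sq m

Product per hectare = 131.77 / 15% = 878.467 lb.
Convert to per 100 m²: 878.467 × 0.01 = 8.78467 lb.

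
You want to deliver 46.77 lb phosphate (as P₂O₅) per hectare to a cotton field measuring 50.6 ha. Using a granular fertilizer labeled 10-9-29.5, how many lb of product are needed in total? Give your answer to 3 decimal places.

26295.133 lb

Product per hectare = 46.77 / 9% = 519.667 lb.
Total product = 519.667 × 50.6 = 26295.1333 lb.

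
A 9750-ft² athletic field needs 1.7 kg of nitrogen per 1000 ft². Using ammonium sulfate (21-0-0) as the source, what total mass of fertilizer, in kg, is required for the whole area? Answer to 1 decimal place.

Product per 1000 ft² = 1.7 / 21% = 8.09524 kg.
Total product = 8.09524 × 9750 / 1000 = 78.9286 kg.

78.9 kg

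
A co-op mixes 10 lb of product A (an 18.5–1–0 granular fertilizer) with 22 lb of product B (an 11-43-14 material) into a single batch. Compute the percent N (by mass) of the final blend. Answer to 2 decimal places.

13.34% N

Total mass = 10 + 22 = 32 lb.
N mass = 18.5%×10 + 11%×22 = 4.27 lb.
% N = 4.27 / 32 = 13.3437%.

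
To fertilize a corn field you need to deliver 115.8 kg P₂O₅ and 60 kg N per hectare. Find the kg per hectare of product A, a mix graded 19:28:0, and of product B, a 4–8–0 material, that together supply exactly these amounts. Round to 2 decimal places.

42.00 kg product A, 1300.50 kg product B

With a, b = kg per hectare of product A and product B:
P₂O₅: 0.28·a + 0.08·b = 115.8
N: 0.19·a + 0.04·b = 60
From row1: a = (115.8 − 0.08·b) / 0.28.
Into row2: 0.19·(115.8 − 0.08·b)/0.28 + 0.04·b = 60 → b = 1300.5, a = 42.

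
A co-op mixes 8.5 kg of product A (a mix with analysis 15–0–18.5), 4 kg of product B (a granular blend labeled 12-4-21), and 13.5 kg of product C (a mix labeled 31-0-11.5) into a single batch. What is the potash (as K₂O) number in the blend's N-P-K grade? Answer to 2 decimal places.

15.25% K₂O

Total mass = 8.5 + 4 + 13.5 = 26 kg.
K₂O mass = 18.5%×8.5 + 21%×4 + 11.5%×13.5 = 3.965 kg.
% K₂O = 3.965 / 26 = 15.25%.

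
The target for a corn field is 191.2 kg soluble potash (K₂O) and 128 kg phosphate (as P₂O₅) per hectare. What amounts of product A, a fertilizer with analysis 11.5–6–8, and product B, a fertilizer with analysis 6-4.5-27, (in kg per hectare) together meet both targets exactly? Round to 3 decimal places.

With a, b = kg per hectare of product A and product B:
K₂O: 0.08·a + 0.27·b = 191.2
P₂O₅: 0.06·a + 0.045·b = 128
Eliminate b: (row1) − 0.27/0.045·(row2) → -0.28·a = -576.8, so a = 2060.
Then b = (128 − 0.06·2060) / 0.045 = 97.7778.

2060.000 kg product A, 97.778 kg product B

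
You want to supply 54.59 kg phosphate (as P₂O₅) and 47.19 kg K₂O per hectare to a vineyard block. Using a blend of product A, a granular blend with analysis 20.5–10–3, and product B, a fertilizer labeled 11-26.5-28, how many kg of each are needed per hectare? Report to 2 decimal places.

With a, b = kg per hectare of product A and product B:
P₂O₅: 0.1·a + 0.265·b = 54.59
K₂O: 0.03·a + 0.28·b = 47.19
Eliminate a: (row1) − 0.1/0.03·(row2) → -0.668333·b = -102.71, so b = 153.681.
Back-substitute: a = (54.59 − 0.265·153.681) / 0.1 = 138.646.

138.65 kg product A, 153.68 kg product B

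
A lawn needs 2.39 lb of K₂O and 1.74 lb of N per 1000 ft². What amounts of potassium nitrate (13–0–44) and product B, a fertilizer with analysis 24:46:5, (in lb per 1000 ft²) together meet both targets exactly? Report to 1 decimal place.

4.9 lb potassium nitrate, 4.6 lb product B

With a, b = lb per 1000 ft² of potassium nitrate and product B:
K₂O: 0.44·a + 0.05·b = 2.39
N: 0.13·a + 0.24·b = 1.74
Eliminate a: (row1) − 0.44/0.13·(row2) → -0.762308·b = -3.49923, so b = 4.59031.
Back-substitute: a = (2.39 − 0.05·4.59031) / 0.44 = 4.91019.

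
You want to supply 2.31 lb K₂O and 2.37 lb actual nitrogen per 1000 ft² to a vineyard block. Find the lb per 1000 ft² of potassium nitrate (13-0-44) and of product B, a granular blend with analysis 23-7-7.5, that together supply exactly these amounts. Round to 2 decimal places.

With a, b = lb per 1000 ft² of potassium nitrate and product B:
K₂O: 0.44·a + 0.075·b = 2.31
N: 0.13·a + 0.23·b = 2.37
Eliminate a: (row1) − 0.44/0.13·(row2) → -0.703462·b = -5.71154, so b = 8.11919.
Back-substitute: a = (2.31 − 0.075·8.11919) / 0.44 = 3.86605.

3.87 lb potassium nitrate, 8.12 lb product B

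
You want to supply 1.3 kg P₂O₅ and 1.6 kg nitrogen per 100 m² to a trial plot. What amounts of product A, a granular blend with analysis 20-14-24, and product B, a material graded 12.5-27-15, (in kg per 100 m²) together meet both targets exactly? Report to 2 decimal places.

7.38 kg product A, 0.99 kg product B

With a, b = kg per 100 m² of product A and product B:
P₂O₅: 0.14·a + 0.27·b = 1.3
N: 0.2·a + 0.125·b = 1.6
Solving simultaneously: a = 7.38356, b = 0.986301.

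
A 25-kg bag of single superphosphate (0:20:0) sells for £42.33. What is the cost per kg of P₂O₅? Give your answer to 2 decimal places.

£8.47 per kg P₂O₅

P₂O₅ in bag = 25 × 20% = 5 kg.
Cost per kg P₂O₅ = £42.33 / 5 = £8.4660.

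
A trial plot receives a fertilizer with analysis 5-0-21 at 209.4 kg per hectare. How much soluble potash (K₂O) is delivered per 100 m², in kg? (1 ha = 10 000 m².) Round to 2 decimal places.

0.44 kg K₂O per hundred sq m

K₂O per hectare = 209.4 × 21% = 43.974 kg.
Convert to per 100 m²: 43.974 × 0.01 = 0.43974 kg.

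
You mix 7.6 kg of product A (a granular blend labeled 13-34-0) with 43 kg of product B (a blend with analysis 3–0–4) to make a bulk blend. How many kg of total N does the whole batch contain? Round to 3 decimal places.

2.278 kg N

N mass = 13%×7.6 + 3%×43 = 2.278 kg.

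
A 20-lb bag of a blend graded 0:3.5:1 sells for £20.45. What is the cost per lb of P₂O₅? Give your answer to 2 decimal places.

£29.21 per lb P₂O₅

P₂O₅ in bag = 20 × 3.5% = 0.7 lb.
Cost per lb P₂O₅ = £20.45 / 0.7 = £29.2143.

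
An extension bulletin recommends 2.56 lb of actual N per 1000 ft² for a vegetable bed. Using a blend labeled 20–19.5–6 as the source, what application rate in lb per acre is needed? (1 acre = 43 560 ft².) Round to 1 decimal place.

Product per 1000 ft² = 2.56 / 20% = 12.8 lb.
Convert to per acre: 12.8 × 43.56 = 557.568 lb.

557.6 lb of product per acre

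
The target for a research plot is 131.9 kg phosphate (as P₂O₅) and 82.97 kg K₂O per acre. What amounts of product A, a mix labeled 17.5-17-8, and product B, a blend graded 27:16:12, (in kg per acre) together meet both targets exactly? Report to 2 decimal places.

Per-acre balance (a = product A, b = product B):
P₂O₅: 0.17·a + 0.16·b = 131.9
K₂O: 0.08·a + 0.12·b = 82.97
From row1: a = (131.9 − 0.16·b) / 0.17.
Into row2: 0.08·(131.9 − 0.16·b)/0.17 + 0.12·b = 82.97 → b = 467.487, a = 335.8947.

335.89 kg product A, 467.49 kg product B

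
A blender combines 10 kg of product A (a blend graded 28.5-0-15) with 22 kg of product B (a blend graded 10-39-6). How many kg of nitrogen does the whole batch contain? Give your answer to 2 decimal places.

5.05 kg N

N mass = 28.5%×10 + 10%×22 = 5.05 kg.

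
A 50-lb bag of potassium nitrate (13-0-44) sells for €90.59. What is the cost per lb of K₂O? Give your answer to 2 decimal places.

€4.12 per lb K₂O

K₂O in bag = 50 × 44% = 22 lb.
Cost per lb K₂O = €90.59 / 22 = €4.1177.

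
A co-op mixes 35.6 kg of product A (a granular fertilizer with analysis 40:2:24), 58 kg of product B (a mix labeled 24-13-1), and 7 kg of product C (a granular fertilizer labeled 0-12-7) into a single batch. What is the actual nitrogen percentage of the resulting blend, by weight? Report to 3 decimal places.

27.992% N

Total mass = 35.6 + 58 + 7 = 100.6 kg.
N mass = 40%×35.6 + 24%×58 + 0%×7 = 28.16 kg.
% N = 28.16 / 100.6 = 27.99205%.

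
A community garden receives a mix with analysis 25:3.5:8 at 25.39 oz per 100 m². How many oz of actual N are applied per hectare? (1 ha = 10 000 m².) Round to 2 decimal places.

nitrogen per 100 m² = 25.39 × 25% = 6.3475 oz.
Convert to per hectare: 6.3475 × 100 = 634.75 oz.

634.75 oz N per hectare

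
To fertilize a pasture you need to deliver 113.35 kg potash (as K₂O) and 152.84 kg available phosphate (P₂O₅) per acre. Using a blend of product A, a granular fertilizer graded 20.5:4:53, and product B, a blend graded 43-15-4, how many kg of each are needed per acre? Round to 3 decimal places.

Let a = kg of product A, b = kg of product B (per acre).
K₂O: 0.53·a + 0.04·b = 113.35
P₂O₅: 0.04·a + 0.15·b = 152.84
Solving simultaneously: a = 139.78049, b = 981.6585.

139.780 kg product A, 981.659 kg product B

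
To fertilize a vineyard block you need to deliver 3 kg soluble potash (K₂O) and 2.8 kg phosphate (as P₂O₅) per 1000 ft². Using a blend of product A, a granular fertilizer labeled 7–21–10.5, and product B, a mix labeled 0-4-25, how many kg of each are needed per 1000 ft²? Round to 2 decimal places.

12.01 kg product A, 6.96 kg product B

Per-1000 ft² balance (a = product A, b = product B):
K₂O: 0.105·a + 0.25·b = 3
P₂O₅: 0.21·a + 0.04·b = 2.8
Eliminate a: (row1) − 0.105/0.21·(row2) → 0.23·b = 1.6, so b = 6.95652.
Back-substitute: a = (3 − 0.25·6.95652) / 0.105 = 12.0083.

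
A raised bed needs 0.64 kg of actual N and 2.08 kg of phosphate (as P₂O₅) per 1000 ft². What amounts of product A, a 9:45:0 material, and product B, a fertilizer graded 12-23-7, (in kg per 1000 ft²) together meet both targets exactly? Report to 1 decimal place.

3.1 kg product A, 3.0 kg product B

Let a = kg of product A, b = kg of product B (per 1000 ft²).
N: 0.09·a + 0.12·b = 0.64
P₂O₅: 0.45·a + 0.23·b = 2.08
Eliminate b: (row1) − 0.12/0.23·(row2) → -0.144783·a = -0.445217, so a = 3.07508.
Then b = (2.08 − 0.45·3.07508) / 0.23 = 3.02703.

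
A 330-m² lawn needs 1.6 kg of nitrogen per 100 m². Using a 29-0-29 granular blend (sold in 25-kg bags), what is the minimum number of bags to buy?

Product per 100 m² = 1.6 / 29% = 5.51724 kg.
Total product = 5.51724 × 330 / 100 = 18.2069 kg.
Bags = ⌈18.2069 / 25⌉ = 1.

1 bags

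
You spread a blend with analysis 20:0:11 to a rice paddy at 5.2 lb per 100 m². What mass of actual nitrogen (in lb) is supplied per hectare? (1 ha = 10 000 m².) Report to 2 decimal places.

104.00 lb N per hectare

nitrogen per 100 m² = 5.2 × 20% = 1.04 lb.
Convert to per hectare: 1.04 × 100 = 104 lb.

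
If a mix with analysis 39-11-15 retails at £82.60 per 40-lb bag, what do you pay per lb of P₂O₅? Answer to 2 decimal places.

£18.77 per lb P₂O₅

P₂O₅ in bag = 40 × 11% = 4.4 lb.
Cost per lb P₂O₅ = £82.60 / 4.4 = £18.7727.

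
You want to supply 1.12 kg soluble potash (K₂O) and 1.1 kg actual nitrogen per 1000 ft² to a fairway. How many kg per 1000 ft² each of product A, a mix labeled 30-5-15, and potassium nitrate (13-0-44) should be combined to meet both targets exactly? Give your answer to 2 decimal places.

3.01 kg product A, 1.52 kg potassium nitrate

With a, b = kg per 1000 ft² of product A and potassium nitrate:
K₂O: 0.15·a + 0.44·b = 1.12
N: 0.3·a + 0.13·b = 1.1
Eliminate b: (row1) − 0.44/0.13·(row2) → -0.865385·a = -2.60308, so a = 3.008.
Then b = (1.1 − 0.3·3.008) / 0.13 = 1.52.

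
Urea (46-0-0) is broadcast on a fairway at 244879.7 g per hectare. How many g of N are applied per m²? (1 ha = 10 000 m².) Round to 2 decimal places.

nitrogen per hectare = 244879.7 × 46% = 112645 g.
Convert to per m²: 112645 × 0.0001 = 11.2645 g.

11.26 g N per sq m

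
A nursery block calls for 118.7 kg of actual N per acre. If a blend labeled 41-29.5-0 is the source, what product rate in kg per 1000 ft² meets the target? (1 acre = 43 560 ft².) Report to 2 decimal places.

Product per acre = 118.7 / 41% = 289.512 kg.
Convert to per 1000 ft²: 289.512 × 0.0229568 = 6.64629 kg.

6.65 kg of product per thousand sq ft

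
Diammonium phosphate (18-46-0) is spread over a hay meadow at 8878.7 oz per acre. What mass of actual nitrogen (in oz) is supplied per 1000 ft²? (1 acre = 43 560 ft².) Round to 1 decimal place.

36.7 oz N per thousand sq ft

nitrogen per acre = 8878.7 × 18% = 1598.17 oz.
Convert to per 1000 ft²: 1598.17 × 0.0229568 = 36.6888 oz.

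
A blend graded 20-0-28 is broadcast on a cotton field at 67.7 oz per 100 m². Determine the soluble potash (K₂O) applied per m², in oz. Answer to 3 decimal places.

K₂O per 100 m² = 67.7 × 28% = 18.956 oz.
Convert to per m²: 18.956 × 0.01 = 0.18956 oz.

0.190 oz K₂O per sq m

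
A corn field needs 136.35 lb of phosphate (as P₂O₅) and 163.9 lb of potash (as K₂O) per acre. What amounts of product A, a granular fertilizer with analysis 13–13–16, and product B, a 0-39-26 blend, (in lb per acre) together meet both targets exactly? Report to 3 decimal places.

Let a = lb of product A, b = lb of product B (per acre).
P₂O₅: 0.13·a + 0.39·b = 136.35
K₂O: 0.16·a + 0.26·b = 163.9
Eliminate a: (row1) − 0.13/0.16·(row2) → 0.17875·b = 3.18125, so b = 17.7972.
Back-substitute: a = (136.35 − 0.39·17.7972) / 0.13 = 995.4545.

995.455 lb product A, 17.797 lb product B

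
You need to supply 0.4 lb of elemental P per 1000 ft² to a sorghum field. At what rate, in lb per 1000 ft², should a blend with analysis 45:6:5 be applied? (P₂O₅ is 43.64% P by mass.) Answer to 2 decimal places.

As P₂O₅: 0.4 / 0.4364 = 0.91659 lb per 1000 ft².
Product per 1000 ft² = 0.91659 / 6% = 15.2765 lb.

15.28 lb of product per thousand sq ft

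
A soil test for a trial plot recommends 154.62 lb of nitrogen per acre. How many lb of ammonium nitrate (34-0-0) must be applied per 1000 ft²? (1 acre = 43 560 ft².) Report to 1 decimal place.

10.4 lb of product per thousand sq ft

Product per acre = 154.62 / 34% = 454.765 lb.
Convert to per 1000 ft²: 454.765 × 0.0229568 = 10.44 lb.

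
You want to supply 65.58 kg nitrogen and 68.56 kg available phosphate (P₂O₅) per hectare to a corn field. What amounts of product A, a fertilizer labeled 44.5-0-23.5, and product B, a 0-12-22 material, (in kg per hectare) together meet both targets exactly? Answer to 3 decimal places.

Per-hectare balance (a = product A, b = product B):
N: 0.445·a + 0·b = 65.58
P₂O₅: 0·a + 0.12·b = 68.56
Solving simultaneously: a = 147.3708, b = 571.3333.

147.371 kg product A, 571.333 kg product B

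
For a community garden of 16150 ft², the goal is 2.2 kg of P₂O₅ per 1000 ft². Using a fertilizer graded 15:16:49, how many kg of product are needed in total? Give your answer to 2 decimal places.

Product per 1000 ft² = 2.2 / 16% = 13.75 kg.
Total product = 13.75 × 16150 / 1000 = 222.062 kg.

222.06 kg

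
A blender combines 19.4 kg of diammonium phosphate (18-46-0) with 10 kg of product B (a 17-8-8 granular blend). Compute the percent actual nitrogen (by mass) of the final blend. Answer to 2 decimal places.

17.66% N

Total mass = 19.4 + 10 = 29.4 kg.
N mass = 18%×19.4 + 17%×10 = 5.192 kg.
% N = 5.192 / 29.4 = 17.6599%.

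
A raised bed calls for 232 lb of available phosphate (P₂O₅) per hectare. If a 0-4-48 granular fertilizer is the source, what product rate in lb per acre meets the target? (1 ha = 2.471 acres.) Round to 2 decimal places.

Product per hectare = 232 / 4% = 5800 lb.
Convert to per acre: 5800 × 0.404694 = 2347.228 lb.

2347.23 lb of product per acre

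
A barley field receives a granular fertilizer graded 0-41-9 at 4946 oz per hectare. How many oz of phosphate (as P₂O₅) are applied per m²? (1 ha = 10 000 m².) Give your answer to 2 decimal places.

0.20 oz P₂O₅ per sq m

P₂O₅ per hectare = 4946 × 41% = 2027.86 oz.
Convert to per m²: 2027.86 × 0.0001 = 0.202786 oz.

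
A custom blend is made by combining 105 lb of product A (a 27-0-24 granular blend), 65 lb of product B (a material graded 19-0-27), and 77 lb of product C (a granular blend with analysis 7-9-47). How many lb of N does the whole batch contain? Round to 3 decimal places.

46.090 lb N

N mass = 27%×105 + 19%×65 + 7%×77 = 46.09 lb.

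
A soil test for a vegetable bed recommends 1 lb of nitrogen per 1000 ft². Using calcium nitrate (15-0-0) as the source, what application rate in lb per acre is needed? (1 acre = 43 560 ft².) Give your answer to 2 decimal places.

Product per 1000 ft² = 1 / 15% = 6.66667 lb.
Convert to per acre: 6.66667 × 43.56 = 290.4 lb.

290.40 lb of product per acre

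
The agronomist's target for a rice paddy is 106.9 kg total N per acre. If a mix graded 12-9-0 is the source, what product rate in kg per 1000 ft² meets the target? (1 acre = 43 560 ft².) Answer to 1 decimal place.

Product per acre = 106.9 / 12% = 890.833 kg.
Convert to per 1000 ft²: 890.833 × 0.0229568 = 20.4507 kg.

20.5 kg of product per thousand sq ft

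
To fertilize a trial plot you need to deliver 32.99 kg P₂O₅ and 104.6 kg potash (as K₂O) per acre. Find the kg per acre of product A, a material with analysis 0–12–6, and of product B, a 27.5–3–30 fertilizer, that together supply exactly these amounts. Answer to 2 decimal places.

Let a = kg of product A, b = kg of product B (per acre).
P₂O₅: 0.12·a + 0.03·b = 32.99
K₂O: 0.06·a + 0.3·b = 104.6
Eliminate b: (row1) − 0.03/0.3·(row2) → 0.114·a = 22.53, so a = 197.632.
Then b = (104.6 − 0.06·197.632) / 0.3 = 309.1404.

197.63 kg product A, 309.14 kg product B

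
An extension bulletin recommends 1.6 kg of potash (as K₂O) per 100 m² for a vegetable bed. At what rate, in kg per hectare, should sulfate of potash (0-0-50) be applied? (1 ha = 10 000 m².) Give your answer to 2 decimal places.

320.00 kg of product per hectare

Product per 100 m² = 1.6 / 50% = 3.2 kg.
Convert to per hectare: 3.2 × 100 = 320 kg.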